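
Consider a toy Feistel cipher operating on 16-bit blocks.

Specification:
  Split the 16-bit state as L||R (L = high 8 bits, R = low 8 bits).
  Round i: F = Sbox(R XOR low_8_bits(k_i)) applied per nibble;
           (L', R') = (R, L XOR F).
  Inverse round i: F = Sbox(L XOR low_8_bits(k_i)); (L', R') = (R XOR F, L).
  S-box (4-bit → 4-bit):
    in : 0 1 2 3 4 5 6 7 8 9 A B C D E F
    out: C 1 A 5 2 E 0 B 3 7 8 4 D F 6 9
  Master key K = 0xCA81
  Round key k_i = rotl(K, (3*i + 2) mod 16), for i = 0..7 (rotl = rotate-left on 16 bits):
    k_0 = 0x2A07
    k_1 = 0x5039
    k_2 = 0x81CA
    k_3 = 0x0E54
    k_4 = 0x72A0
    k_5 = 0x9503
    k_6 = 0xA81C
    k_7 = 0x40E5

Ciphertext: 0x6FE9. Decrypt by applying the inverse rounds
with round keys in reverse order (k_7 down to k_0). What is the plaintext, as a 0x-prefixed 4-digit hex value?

0x390B

s_0 = ciphertext = 0x6FE9
s_1 = InvRound(s_0, k_7) = 0xD16F
s_2 = InvRound(s_1, k_6) = 0xB0D1
s_3 = InvRound(s_2, k_5) = 0x94B0
s_4 = InvRound(s_3, k_4) = 0xE294
s_5 = InvRound(s_4, k_3) = 0xD4E2
s_6 = InvRound(s_5, k_2) = 0xF4D4
s_7 = InvRound(s_6, k_1) = 0x0BF4
s_8 = InvRound(s_7, k_0) = 0x390B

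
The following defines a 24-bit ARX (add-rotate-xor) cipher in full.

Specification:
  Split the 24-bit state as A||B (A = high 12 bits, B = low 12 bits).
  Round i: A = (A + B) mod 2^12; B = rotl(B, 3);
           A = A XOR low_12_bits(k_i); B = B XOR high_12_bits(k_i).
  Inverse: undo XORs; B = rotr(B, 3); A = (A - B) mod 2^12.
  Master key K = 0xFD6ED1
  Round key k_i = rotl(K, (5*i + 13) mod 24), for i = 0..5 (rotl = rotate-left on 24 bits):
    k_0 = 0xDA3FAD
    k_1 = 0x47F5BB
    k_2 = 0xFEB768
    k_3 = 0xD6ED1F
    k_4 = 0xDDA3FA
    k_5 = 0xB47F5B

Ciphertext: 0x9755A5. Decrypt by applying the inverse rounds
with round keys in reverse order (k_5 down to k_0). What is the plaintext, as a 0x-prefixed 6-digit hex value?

s_0 = ciphertext = 0x9755A5
s_1 = InvRound(s_0, k_5) = 0x0525DC
s_2 = InvRound(s_1, k_4) = 0x6A8D00
s_3 = InvRound(s_2, k_3) = 0xFAAC0D
s_4 = InvRound(s_3, k_2) = 0xC46C7C
s_5 = InvRound(s_4, k_1) = 0x2FD700
s_6 = InvRound(s_5, k_0) = 0x5FC754

0x5FC754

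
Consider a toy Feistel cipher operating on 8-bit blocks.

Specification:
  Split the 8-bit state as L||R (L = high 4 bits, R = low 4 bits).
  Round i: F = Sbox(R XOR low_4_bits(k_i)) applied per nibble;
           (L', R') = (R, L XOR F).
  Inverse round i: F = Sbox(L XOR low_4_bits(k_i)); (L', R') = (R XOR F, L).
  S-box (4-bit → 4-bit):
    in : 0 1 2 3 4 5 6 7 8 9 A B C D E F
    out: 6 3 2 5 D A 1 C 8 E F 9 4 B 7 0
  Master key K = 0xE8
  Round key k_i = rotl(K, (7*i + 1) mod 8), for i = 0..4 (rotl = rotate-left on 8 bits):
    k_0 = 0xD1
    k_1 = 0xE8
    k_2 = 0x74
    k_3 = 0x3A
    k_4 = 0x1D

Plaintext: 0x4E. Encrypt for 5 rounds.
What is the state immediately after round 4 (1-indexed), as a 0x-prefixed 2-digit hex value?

0x34

s_0 = plaintext = 0x4E
s_1 = Round(s_0, k_0) = 0xE4
s_2 = Round(s_1, k_1) = 0x4A
s_3 = Round(s_2, k_2) = 0xA3
s_4 = Round(s_3, k_3) = 0x34
s_5 = Round(s_4, k_4) = 0x4D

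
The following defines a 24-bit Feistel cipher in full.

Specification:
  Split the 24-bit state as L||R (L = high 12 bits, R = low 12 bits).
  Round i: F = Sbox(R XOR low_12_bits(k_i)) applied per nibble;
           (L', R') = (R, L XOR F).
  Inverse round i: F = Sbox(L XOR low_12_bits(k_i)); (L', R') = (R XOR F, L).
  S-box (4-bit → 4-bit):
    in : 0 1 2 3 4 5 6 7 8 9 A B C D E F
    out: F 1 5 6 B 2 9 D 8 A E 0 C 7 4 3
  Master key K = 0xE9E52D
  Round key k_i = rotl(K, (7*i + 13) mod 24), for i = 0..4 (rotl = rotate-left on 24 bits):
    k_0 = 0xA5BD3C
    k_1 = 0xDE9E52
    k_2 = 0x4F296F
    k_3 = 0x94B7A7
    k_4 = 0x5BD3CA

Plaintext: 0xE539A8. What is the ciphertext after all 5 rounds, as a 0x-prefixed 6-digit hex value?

0xEB4D76

s_0 = plaintext = 0xE539A8
s_1 = Round(s_0, k_0) = 0x9A85F8
s_2 = Round(s_1, k_1) = 0x5F8946
s_3 = Round(s_2, k_2) = 0x946AA2
s_4 = Round(s_3, k_3) = 0xAA2EB4
s_5 = Round(s_4, k_4) = 0xEB4D76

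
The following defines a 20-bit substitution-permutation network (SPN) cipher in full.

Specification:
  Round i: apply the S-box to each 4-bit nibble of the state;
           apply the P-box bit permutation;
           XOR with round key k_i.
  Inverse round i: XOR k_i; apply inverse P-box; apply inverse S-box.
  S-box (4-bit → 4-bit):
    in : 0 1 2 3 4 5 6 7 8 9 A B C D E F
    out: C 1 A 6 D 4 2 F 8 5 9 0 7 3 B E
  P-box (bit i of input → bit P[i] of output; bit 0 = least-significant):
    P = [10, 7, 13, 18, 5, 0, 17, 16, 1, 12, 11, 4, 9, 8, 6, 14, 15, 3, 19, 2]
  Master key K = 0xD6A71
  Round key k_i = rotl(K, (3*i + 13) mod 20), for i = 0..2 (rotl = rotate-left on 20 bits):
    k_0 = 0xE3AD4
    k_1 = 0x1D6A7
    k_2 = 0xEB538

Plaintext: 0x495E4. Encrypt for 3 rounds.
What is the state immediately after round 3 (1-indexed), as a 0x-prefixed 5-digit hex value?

0x532A9

s_0 = plaintext = 0x495E4
s_1 = Round(s_0, k_0) = 0x394B1
s_2 = Round(s_1, k_1) = 0x9D8FD
s_3 = Round(s_2, k_2) = 0x532A9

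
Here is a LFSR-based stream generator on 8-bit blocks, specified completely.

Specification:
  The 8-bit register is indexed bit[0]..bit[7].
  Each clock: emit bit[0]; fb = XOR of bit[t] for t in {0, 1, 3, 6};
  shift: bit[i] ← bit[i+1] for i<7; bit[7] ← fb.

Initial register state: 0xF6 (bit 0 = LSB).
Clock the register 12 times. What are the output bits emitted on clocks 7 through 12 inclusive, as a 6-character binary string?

110000

reg_0 = 0xF6
clock 1: out=0, reg = 0x7B
clock 2: out=1, reg = 0x3D
clock 3: out=1, reg = 0x1E
clock 4: out=0, reg = 0x0F
clock 5: out=1, reg = 0x87
clock 6: out=1, reg = 0x43
clock 7: out=1, reg = 0xA1
clock 8: out=1, reg = 0xD0
clock 9: out=0, reg = 0xE8
clock 10: out=0, reg = 0x74
clock 11: out=0, reg = 0xBA
clock 12: out=0, reg = 0x5D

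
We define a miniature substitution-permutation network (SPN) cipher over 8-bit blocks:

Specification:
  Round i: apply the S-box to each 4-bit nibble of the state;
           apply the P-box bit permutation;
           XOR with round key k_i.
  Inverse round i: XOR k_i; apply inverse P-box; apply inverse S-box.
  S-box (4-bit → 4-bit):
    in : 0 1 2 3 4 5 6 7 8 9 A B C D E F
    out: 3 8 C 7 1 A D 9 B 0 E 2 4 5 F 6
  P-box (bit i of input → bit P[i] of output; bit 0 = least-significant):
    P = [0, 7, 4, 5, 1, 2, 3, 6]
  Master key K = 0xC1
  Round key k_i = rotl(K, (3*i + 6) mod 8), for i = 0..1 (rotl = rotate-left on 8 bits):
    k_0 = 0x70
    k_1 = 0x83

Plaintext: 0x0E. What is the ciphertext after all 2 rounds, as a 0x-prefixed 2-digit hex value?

s_0 = plaintext = 0x0E
s_1 = Round(s_0, k_0) = 0xC7
s_2 = Round(s_1, k_1) = 0xAA

0xAA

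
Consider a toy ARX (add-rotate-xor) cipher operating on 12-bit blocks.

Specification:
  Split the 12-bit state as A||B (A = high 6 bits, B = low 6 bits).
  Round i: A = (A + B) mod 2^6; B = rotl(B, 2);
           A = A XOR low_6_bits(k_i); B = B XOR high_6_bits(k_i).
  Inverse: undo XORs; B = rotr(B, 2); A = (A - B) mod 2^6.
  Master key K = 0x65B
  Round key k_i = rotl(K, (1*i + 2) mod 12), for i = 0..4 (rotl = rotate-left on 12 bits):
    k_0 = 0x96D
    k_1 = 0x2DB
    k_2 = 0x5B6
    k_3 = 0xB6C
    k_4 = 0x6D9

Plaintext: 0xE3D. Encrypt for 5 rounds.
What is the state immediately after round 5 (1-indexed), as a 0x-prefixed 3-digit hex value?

0xE8A

s_0 = plaintext = 0xE3D
s_1 = Round(s_0, k_0) = 0x612
s_2 = Round(s_1, k_1) = 0xC42
s_3 = Round(s_2, k_2) = 0x15E
s_4 = Round(s_3, k_3) = 0x3D4
s_5 = Round(s_4, k_4) = 0xE8A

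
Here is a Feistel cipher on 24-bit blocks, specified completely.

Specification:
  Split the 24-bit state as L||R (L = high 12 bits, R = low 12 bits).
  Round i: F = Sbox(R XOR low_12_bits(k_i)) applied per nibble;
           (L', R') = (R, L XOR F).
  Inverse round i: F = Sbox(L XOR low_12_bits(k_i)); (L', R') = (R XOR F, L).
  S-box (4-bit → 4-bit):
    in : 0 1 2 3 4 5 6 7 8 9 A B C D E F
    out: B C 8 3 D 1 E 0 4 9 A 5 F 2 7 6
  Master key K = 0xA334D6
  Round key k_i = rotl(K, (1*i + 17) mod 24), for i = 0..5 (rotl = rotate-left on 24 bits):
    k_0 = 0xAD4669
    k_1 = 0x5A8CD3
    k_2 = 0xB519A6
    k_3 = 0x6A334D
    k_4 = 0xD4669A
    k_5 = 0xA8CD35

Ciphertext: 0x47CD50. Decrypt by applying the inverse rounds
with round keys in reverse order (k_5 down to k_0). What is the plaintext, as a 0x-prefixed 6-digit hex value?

0x84F3BE

s_0 = ciphertext = 0x47CD50
s_1 = InvRound(s_0, k_5) = 0x48947C
s_2 = InvRound(s_1, k_4) = 0xCBF489
s_3 = InvRound(s_2, k_3) = 0x2E1CBF
s_4 = InvRound(s_3, k_2) = 0x96F2E1
s_5 = InvRound(s_4, k_1) = 0x3BE96F
s_6 = InvRound(s_5, k_0) = 0x84F3BE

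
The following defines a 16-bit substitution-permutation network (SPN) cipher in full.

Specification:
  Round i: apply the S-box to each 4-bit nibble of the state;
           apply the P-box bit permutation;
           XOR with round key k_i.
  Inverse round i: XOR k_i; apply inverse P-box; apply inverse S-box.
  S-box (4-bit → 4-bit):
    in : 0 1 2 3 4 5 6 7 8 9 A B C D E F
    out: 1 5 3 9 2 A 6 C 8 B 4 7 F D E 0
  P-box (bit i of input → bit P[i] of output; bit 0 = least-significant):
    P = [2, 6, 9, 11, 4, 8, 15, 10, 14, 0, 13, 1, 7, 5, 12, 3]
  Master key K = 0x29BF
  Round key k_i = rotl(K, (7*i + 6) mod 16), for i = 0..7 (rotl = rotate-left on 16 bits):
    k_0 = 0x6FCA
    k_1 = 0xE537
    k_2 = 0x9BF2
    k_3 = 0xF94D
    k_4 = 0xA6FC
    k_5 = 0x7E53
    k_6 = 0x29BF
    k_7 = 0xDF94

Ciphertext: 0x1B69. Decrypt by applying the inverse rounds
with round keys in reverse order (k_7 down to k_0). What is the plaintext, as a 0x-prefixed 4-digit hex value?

0x366E

s_0 = ciphertext = 0x1B69
s_1 = InvRound(s_0, k_7) = 0x92D2
s_2 = InvRound(s_1, k_6) = 0xE66C
s_3 = InvRound(s_2, k_5) = 0xE513
s_4 = InvRound(s_3, k_4) = 0x994B
s_5 = InvRound(s_4, k_3) = 0xFDF0
s_6 = InvRound(s_5, k_2) = 0xFD8A
s_7 = InvRound(s_6, k_1) = 0xC403
s_8 = InvRound(s_7, k_0) = 0x366E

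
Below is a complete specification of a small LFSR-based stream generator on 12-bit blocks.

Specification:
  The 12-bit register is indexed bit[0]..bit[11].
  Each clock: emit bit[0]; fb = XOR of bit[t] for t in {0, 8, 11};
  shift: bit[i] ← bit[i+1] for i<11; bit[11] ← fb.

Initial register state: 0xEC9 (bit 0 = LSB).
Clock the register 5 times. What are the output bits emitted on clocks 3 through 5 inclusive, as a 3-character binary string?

reg_0 = 0xEC9
clock 1: out=1, reg = 0x764
clock 2: out=0, reg = 0xBB2
clock 3: out=0, reg = 0x5D9
clock 4: out=1, reg = 0x2EC
clock 5: out=0, reg = 0x176

010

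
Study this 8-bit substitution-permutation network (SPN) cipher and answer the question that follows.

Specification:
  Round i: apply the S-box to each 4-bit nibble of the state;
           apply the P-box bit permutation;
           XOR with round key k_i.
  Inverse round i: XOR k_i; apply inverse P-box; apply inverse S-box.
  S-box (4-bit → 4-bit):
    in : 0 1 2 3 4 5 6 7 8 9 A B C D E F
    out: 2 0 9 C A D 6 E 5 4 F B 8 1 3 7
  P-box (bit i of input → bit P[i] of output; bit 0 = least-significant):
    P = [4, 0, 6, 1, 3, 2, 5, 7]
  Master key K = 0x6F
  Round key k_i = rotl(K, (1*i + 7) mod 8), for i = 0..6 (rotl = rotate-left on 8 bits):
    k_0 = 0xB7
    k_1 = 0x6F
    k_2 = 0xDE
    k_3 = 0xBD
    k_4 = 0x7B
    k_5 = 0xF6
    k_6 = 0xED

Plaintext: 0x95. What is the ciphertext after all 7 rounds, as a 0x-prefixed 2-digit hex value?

0xD2

s_0 = plaintext = 0x95
s_1 = Round(s_0, k_0) = 0xC5
s_2 = Round(s_1, k_1) = 0xBD
s_3 = Round(s_2, k_2) = 0x42
s_4 = Round(s_3, k_3) = 0x2B
s_5 = Round(s_4, k_4) = 0xE0
s_6 = Round(s_5, k_5) = 0xFB
s_7 = Round(s_6, k_6) = 0xD2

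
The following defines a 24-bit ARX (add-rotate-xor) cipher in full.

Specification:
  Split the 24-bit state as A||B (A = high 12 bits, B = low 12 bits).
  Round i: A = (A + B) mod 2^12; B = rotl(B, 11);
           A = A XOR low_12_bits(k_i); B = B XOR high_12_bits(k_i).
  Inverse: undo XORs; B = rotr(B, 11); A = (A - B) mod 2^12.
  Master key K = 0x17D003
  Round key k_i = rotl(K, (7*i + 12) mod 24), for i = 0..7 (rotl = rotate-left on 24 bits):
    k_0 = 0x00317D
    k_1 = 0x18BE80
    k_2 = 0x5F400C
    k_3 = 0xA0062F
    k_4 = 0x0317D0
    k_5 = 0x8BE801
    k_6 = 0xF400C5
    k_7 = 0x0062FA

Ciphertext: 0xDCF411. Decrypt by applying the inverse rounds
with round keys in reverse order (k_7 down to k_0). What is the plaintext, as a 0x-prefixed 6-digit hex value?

s_0 = ciphertext = 0xDCF411
s_1 = InvRound(s_0, k_7) = 0x70782E
s_2 = InvRound(s_1, k_6) = 0x8E6EDC
s_3 = InvRound(s_2, k_5) = 0x423CC4
s_4 = InvRound(s_3, k_4) = 0xA089EB
s_5 = InvRound(s_4, k_3) = 0x4517D6
s_6 = InvRound(s_5, k_2) = 0x019444
s_7 = InvRound(s_6, k_1) = 0x2FBB9E
s_8 = InvRound(s_7, k_0) = 0xC4B73B

0xC4B73B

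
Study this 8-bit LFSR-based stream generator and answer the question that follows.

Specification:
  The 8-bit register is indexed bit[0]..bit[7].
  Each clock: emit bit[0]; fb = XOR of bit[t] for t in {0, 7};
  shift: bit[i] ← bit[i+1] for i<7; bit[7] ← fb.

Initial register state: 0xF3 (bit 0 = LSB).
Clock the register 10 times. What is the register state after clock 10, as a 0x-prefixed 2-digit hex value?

0x6B

reg_0 = 0xF3
clock 1: out=1, reg = 0x79
clock 2: out=1, reg = 0xBC
clock 3: out=0, reg = 0xDE
clock 4: out=0, reg = 0xEF
clock 5: out=1, reg = 0x77
clock 6: out=1, reg = 0xBB
clock 7: out=1, reg = 0x5D
clock 8: out=1, reg = 0xAE
clock 9: out=0, reg = 0xD7
clock 10: out=1, reg = 0x6B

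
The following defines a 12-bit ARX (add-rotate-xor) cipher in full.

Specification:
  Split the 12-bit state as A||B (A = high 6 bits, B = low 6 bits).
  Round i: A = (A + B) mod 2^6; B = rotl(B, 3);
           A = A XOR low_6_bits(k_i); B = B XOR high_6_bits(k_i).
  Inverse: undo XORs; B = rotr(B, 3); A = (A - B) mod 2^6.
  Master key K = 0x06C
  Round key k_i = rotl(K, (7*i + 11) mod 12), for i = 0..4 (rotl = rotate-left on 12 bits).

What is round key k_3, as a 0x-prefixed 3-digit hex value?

0xC06

K = 0x06C
k_0 = rotl(K, (7*0+11) mod 12) = rotl(K, 11) = 0x036
k_1 = rotl(K, (7*1+11) mod 12) = rotl(K, 6) = 0xB01
k_2 = rotl(K, (7*2+11) mod 12) = rotl(K, 1) = 0x0D8
k_3 = rotl(K, (7*3+11) mod 12) = rotl(K, 8) = 0xC06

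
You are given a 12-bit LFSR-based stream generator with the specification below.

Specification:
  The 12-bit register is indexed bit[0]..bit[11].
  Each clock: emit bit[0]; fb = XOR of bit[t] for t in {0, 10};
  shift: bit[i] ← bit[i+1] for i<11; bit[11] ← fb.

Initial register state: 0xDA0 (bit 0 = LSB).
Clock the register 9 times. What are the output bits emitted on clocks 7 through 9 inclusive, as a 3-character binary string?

011

reg_0 = 0xDA0
clock 1: out=0, reg = 0xED0
clock 2: out=0, reg = 0xF68
clock 3: out=0, reg = 0xFB4
clock 4: out=0, reg = 0xFDA
clock 5: out=0, reg = 0xFED
clock 6: out=1, reg = 0x7F6
clock 7: out=0, reg = 0xBFB
clock 8: out=1, reg = 0xDFD
clock 9: out=1, reg = 0x6FE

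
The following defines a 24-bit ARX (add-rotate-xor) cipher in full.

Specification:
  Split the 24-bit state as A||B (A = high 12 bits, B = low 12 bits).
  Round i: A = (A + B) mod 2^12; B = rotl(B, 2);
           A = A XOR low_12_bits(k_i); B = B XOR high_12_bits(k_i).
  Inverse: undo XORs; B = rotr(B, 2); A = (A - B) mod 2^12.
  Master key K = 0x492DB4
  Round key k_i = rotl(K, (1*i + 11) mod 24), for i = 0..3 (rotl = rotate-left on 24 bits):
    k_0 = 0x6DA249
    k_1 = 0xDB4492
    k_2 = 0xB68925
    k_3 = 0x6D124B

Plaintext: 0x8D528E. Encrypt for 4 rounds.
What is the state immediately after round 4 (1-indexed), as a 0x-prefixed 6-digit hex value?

0xFC488D

s_0 = plaintext = 0x8D528E
s_1 = Round(s_0, k_0) = 0x92ACE2
s_2 = Round(s_1, k_1) = 0x29EE3F
s_3 = Round(s_2, k_2) = 0x9F8397
s_4 = Round(s_3, k_3) = 0xFC488D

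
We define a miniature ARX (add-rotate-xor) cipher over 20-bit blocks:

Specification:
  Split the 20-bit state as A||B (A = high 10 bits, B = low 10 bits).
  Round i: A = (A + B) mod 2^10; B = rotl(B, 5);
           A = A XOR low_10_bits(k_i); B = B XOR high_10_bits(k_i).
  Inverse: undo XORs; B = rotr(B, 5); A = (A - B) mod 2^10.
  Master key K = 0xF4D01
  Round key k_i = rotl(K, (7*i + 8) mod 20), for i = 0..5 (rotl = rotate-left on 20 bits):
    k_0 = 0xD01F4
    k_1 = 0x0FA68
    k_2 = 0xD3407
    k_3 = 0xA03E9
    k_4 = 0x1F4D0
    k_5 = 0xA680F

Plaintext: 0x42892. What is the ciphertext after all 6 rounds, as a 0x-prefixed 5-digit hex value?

0x31AB5

s_0 = plaintext = 0x42892
s_1 = Round(s_0, k_0) = 0x1A104
s_2 = Round(s_1, k_1) = 0xC10B6
s_3 = Round(s_2, k_2) = 0xEF588
s_4 = Round(s_3, k_3) = 0xAB38C
s_5 = Round(s_4, k_4) = 0xBA1E1
s_6 = Round(s_5, k_5) = 0x31AB5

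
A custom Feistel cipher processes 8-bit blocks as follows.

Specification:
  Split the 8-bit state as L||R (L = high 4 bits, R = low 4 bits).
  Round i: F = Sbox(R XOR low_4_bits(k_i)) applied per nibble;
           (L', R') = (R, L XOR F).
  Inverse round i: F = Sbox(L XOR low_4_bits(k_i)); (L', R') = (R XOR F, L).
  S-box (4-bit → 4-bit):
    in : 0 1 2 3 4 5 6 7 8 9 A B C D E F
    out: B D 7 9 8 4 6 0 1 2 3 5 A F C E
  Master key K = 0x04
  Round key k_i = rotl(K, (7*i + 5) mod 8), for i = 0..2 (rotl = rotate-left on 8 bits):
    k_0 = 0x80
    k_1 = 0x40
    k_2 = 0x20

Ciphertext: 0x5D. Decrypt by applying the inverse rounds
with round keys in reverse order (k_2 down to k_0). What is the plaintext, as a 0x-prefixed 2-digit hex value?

0x97

s_0 = ciphertext = 0x5D
s_1 = InvRound(s_0, k_2) = 0x95
s_2 = InvRound(s_1, k_1) = 0x79
s_3 = InvRound(s_2, k_0) = 0x97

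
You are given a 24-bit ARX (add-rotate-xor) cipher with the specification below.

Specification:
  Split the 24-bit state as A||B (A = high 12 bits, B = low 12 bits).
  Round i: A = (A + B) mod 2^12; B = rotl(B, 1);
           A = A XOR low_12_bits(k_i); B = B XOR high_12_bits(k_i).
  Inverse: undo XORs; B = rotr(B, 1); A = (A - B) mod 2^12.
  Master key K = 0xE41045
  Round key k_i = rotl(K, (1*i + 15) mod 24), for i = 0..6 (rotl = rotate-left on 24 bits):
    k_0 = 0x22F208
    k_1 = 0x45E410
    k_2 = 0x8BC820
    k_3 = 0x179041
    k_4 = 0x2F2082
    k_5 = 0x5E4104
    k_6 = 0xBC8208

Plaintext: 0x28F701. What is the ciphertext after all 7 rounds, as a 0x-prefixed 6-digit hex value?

0xFC9B70

s_0 = plaintext = 0x28F701
s_1 = Round(s_0, k_0) = 0xB98C2D
s_2 = Round(s_1, k_1) = 0x3D5C05
s_3 = Round(s_2, k_2) = 0x7FA0B7
s_4 = Round(s_3, k_3) = 0x8F0017
s_5 = Round(s_4, k_4) = 0x9852DC
s_6 = Round(s_5, k_5) = 0xD6505C
s_7 = Round(s_6, k_6) = 0xFC9B70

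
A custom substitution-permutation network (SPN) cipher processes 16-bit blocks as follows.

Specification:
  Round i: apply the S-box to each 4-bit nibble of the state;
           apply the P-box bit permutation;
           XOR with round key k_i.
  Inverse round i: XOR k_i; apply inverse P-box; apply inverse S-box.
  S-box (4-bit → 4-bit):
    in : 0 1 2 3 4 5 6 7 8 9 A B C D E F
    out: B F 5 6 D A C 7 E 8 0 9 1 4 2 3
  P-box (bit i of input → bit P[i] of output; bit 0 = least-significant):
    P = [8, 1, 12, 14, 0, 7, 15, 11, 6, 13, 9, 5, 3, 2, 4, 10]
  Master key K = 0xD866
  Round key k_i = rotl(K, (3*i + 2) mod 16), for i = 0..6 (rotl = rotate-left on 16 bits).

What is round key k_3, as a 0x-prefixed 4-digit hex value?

0x36C3

K = 0xD866
k_0 = rotl(K, (3*0+2) mod 16) = rotl(K, 2) = 0x619B
k_1 = rotl(K, (3*1+2) mod 16) = rotl(K, 5) = 0x0CDB
k_2 = rotl(K, (3*2+2) mod 16) = rotl(K, 8) = 0x66D8
k_3 = rotl(K, (3*3+2) mod 16) = rotl(K, 11) = 0x36C3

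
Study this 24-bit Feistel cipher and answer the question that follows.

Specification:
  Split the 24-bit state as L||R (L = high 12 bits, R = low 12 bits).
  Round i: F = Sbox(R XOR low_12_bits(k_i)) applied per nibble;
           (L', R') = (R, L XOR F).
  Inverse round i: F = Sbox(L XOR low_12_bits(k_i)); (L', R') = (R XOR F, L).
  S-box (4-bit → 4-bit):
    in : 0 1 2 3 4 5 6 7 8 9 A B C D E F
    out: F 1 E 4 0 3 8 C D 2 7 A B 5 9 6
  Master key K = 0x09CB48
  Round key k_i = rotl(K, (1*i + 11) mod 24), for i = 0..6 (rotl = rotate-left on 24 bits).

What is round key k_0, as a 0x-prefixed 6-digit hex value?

0x5A404E

K = 0x09CB48
k_0 = rotl(K, (1*0+11) mod 24) = rotl(K, 11) = 0x5A404E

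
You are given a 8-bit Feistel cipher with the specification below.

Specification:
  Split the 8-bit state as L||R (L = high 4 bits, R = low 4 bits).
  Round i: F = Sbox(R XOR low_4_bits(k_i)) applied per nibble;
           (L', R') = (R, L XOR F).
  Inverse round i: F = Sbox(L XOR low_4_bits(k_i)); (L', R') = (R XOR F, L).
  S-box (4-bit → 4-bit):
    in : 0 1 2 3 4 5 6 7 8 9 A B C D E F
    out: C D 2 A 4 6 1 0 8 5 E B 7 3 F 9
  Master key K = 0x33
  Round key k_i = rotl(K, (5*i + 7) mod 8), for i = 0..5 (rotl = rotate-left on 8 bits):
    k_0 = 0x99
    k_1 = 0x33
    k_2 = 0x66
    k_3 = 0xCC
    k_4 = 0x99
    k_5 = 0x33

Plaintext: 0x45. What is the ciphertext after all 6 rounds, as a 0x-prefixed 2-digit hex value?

0x7C

s_0 = plaintext = 0x45
s_1 = Round(s_0, k_0) = 0x53
s_2 = Round(s_1, k_1) = 0x39
s_3 = Round(s_2, k_2) = 0x9A
s_4 = Round(s_3, k_3) = 0xA8
s_5 = Round(s_4, k_4) = 0x87
s_6 = Round(s_5, k_5) = 0x7C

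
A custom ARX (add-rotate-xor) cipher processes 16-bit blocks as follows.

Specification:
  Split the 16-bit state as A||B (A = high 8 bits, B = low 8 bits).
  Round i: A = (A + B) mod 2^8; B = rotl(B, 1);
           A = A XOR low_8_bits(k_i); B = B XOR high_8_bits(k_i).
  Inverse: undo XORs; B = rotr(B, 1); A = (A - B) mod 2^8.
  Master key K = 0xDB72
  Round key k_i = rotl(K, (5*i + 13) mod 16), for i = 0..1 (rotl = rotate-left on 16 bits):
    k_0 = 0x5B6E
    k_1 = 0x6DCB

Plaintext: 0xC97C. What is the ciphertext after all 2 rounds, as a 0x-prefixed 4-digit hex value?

0x052A

s_0 = plaintext = 0xC97C
s_1 = Round(s_0, k_0) = 0x2BA3
s_2 = Round(s_1, k_1) = 0x052A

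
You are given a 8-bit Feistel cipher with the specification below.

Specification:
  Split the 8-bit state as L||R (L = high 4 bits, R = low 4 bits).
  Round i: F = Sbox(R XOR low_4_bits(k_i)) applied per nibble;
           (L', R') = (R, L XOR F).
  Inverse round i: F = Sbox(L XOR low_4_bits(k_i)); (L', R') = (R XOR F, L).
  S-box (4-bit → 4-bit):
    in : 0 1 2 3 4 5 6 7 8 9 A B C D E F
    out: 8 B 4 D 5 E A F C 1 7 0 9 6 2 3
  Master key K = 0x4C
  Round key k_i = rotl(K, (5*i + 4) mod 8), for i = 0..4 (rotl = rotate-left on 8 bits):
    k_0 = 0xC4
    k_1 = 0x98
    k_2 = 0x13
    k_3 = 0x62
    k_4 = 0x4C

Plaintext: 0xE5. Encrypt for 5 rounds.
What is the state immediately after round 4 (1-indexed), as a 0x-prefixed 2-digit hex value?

0xD0

s_0 = plaintext = 0xE5
s_1 = Round(s_0, k_0) = 0x55
s_2 = Round(s_1, k_1) = 0x53
s_3 = Round(s_2, k_2) = 0x3D
s_4 = Round(s_3, k_3) = 0xD0
s_5 = Round(s_4, k_4) = 0x04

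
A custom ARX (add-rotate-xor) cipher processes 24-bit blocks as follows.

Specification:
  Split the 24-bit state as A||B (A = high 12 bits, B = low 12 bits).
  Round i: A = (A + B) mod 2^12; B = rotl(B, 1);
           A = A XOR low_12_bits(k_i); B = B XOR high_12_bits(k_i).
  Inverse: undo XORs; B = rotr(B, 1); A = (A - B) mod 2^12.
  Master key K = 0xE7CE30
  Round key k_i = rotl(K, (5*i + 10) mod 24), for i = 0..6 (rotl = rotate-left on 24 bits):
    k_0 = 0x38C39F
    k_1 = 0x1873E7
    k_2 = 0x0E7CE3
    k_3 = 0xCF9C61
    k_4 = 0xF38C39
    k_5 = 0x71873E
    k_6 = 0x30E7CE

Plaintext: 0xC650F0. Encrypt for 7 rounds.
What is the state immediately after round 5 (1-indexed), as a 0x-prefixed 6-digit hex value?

0x7AEFAD

s_0 = plaintext = 0xC650F0
s_1 = Round(s_0, k_0) = 0xECA26C
s_2 = Round(s_1, k_1) = 0x2D155F
s_3 = Round(s_2, k_2) = 0x4D3A59
s_4 = Round(s_3, k_3) = 0x34D84A
s_5 = Round(s_4, k_4) = 0x7AEFAD
s_6 = Round(s_5, k_5) = 0x065843
s_7 = Round(s_6, k_6) = 0xF66389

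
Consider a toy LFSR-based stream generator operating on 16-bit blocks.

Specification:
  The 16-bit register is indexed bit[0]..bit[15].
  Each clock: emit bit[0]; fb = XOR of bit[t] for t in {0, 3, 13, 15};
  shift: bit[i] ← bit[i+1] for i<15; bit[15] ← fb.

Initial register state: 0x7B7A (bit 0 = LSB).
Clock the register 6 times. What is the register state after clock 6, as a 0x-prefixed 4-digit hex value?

reg_0 = 0x7B7A
clock 1: out=0, reg = 0x3DBD
clock 2: out=1, reg = 0x9EDE
clock 3: out=0, reg = 0x4F6F
clock 4: out=1, reg = 0x27B7
clock 5: out=1, reg = 0x13DB
clock 6: out=1, reg = 0x09ED

0x09ED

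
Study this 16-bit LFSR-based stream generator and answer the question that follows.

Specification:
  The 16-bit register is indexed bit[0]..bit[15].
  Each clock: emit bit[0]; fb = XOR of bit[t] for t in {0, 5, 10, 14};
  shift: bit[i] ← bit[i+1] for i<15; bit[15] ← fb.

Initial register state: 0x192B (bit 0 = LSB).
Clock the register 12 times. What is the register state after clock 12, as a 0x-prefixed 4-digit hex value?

reg_0 = 0x192B
clock 1: out=1, reg = 0x0C95
clock 2: out=1, reg = 0x064A
clock 3: out=0, reg = 0x8325
clock 4: out=1, reg = 0x4192
clock 5: out=0, reg = 0xA0C9
clock 6: out=1, reg = 0xD064
clock 7: out=0, reg = 0x6832
clock 8: out=0, reg = 0x3419
clock 9: out=1, reg = 0x1A0C
clock 10: out=0, reg = 0x0D06
clock 11: out=0, reg = 0x8683
clock 12: out=1, reg = 0x4341

0x4341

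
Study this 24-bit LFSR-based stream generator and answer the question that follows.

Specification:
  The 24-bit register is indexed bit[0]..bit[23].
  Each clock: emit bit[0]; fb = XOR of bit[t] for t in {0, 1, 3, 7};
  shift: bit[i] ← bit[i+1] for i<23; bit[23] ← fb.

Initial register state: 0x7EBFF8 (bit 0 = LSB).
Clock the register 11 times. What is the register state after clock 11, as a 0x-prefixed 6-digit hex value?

reg_0 = 0x7EBFF8
clock 1: out=0, reg = 0x3F5FFC
clock 2: out=0, reg = 0x1FAFFE
clock 3: out=0, reg = 0x8FD7FF
clock 4: out=1, reg = 0x47EBFF
clock 5: out=1, reg = 0x23F5FF
clock 6: out=1, reg = 0x11FAFF
clock 7: out=1, reg = 0x08FD7F
clock 8: out=1, reg = 0x847EBF
clock 9: out=1, reg = 0x423F5F
clock 10: out=1, reg = 0xA11FAF
clock 11: out=1, reg = 0x508FD7

0x508FD7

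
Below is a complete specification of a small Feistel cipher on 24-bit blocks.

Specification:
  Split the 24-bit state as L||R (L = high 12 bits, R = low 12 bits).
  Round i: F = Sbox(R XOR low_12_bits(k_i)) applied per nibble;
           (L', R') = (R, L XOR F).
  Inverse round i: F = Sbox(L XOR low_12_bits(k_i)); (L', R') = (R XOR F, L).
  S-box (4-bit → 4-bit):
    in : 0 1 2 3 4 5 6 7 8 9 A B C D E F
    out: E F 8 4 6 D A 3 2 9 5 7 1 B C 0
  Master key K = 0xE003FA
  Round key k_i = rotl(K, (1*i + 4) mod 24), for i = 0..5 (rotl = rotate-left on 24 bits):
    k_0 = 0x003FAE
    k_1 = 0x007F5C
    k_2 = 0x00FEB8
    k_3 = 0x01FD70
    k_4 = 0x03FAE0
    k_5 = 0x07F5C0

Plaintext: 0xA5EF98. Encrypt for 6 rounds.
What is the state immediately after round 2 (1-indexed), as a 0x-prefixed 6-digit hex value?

0x4148FA

s_0 = plaintext = 0xA5EF98
s_1 = Round(s_0, k_0) = 0xF98414
s_2 = Round(s_1, k_1) = 0x4148FA
s_3 = Round(s_2, k_2) = 0x8FAE7C
s_4 = Round(s_3, k_3) = 0xE7CC1B
s_5 = Round(s_4, k_4) = 0xC1B47B
s_6 = Round(s_5, k_5) = 0x47B36C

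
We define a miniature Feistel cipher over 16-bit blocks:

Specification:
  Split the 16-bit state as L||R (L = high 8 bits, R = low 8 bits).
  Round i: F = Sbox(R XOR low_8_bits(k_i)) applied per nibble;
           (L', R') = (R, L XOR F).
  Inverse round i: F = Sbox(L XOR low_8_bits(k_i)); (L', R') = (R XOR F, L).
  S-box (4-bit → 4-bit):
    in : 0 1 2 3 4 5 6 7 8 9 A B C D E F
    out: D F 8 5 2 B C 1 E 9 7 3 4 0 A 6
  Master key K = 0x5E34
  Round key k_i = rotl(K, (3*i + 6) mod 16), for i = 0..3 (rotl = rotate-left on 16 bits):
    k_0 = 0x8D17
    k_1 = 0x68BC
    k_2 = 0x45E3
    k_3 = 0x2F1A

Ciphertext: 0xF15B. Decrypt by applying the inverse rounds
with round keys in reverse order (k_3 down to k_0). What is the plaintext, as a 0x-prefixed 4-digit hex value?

0x09C2

s_0 = ciphertext = 0xF15B
s_1 = InvRound(s_0, k_3) = 0xF8F1
s_2 = InvRound(s_1, k_2) = 0x02F8
s_3 = InvRound(s_2, k_1) = 0xC202
s_4 = InvRound(s_3, k_0) = 0x09C2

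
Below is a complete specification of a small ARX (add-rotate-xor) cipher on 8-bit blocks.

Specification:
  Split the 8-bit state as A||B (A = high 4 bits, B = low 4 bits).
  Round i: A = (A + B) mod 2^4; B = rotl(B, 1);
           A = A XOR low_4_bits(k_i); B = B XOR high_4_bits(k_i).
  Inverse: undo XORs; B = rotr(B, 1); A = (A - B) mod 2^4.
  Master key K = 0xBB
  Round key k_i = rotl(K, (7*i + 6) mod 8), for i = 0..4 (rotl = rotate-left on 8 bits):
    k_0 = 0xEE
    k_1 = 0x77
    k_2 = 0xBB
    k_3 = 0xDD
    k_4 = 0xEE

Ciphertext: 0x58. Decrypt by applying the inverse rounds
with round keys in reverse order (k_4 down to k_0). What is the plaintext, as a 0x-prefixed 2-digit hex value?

0xB3

s_0 = ciphertext = 0x58
s_1 = InvRound(s_0, k_4) = 0x83
s_2 = InvRound(s_1, k_3) = 0xE7
s_3 = InvRound(s_2, k_2) = 0xF6
s_4 = InvRound(s_3, k_1) = 0x08
s_5 = InvRound(s_4, k_0) = 0xB3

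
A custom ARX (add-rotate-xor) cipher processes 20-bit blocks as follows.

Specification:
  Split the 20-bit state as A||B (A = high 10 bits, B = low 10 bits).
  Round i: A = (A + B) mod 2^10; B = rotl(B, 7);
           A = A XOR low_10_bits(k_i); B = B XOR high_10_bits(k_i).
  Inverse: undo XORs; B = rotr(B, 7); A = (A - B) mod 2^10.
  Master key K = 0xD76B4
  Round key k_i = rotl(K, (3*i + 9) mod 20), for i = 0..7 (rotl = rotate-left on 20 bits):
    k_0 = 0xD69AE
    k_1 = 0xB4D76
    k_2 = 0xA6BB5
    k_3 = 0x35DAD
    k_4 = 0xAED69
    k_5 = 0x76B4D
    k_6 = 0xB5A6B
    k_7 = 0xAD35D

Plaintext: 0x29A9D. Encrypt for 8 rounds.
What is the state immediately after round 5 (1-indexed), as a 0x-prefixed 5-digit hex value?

s_0 = plaintext = 0x29A9D
s_1 = Round(s_0, k_0) = 0xBB589
s_2 = Round(s_1, k_1) = 0x40262
s_3 = Round(s_2, k_2) = 0x35FD6
s_4 = Round(s_3, k_3) = 0x403AD
s_5 = Round(s_4, k_4) = 0x7104E
s_6 = Round(s_5, k_5) = 0x57ED3
s_7 = Round(s_6, k_6) = 0x9670C
s_8 = Round(s_7, k_7) = 0x8E0D5

0x7104E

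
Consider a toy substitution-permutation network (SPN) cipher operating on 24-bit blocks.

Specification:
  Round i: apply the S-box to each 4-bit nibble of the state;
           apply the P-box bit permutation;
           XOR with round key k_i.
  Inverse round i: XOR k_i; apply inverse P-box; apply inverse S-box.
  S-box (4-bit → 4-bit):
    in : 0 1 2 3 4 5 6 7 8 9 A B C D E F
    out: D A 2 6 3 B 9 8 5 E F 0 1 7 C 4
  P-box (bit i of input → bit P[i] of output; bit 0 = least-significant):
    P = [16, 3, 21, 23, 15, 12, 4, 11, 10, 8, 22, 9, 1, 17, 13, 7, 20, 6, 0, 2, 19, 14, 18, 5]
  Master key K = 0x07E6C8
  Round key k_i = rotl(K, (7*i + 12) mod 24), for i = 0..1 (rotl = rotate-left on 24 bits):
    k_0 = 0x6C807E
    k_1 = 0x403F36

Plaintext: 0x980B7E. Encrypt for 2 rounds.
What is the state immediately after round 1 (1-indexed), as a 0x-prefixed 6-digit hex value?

s_0 = plaintext = 0x980B7E
s_1 = Round(s_0, k_0) = 0xD8E8DD
s_2 = Round(s_1, k_1) = 0x3DCBAF

0xD8E8DD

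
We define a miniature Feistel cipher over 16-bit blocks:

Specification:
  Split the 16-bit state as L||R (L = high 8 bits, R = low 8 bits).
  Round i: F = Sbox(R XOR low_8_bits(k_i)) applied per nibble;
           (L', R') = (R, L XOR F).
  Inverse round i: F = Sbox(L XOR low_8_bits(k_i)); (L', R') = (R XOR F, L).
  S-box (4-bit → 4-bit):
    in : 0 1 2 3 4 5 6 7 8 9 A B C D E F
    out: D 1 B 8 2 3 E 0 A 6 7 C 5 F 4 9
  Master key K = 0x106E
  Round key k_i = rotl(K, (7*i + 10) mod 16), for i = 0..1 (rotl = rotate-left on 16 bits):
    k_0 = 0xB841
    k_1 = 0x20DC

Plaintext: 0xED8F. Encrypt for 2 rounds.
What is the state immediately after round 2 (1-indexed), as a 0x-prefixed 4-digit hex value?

s_0 = plaintext = 0xED8F
s_1 = Round(s_0, k_0) = 0x8FB9
s_2 = Round(s_1, k_1) = 0xB96C

0xB96C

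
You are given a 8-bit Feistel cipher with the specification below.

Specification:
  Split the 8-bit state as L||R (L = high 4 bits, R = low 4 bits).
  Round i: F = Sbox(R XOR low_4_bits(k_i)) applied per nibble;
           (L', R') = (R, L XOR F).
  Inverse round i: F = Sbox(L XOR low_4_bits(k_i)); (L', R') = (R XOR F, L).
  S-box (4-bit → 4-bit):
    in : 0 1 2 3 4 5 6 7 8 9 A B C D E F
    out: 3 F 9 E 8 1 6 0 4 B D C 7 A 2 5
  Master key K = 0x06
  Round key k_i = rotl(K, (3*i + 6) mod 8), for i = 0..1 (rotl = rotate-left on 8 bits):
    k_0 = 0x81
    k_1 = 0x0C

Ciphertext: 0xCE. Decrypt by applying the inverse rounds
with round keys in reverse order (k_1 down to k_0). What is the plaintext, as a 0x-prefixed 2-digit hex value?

s_0 = ciphertext = 0xCE
s_1 = InvRound(s_0, k_1) = 0xDC
s_2 = InvRound(s_1, k_0) = 0xBD

0xBD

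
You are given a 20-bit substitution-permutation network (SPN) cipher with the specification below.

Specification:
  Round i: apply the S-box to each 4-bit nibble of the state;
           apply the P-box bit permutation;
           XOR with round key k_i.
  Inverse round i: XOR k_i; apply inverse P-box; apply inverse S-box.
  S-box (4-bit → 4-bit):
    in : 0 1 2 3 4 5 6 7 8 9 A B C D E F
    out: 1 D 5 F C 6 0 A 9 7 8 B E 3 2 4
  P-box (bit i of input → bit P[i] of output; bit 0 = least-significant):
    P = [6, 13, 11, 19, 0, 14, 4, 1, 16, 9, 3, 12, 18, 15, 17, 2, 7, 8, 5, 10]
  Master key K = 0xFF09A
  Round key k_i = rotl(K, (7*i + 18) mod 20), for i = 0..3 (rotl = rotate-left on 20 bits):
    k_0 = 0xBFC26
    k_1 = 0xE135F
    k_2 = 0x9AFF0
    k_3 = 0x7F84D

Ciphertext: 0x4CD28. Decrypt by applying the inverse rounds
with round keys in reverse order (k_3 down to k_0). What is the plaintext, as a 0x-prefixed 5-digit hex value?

s_0 = ciphertext = 0x4CD28
s_1 = InvRound(s_0, k_3) = 0xC480D
s_2 = InvRound(s_1, k_2) = 0x3B99D
s_3 = InvRound(s_2, k_1) = 0x0DDA3
s_4 = InvRound(s_3, k_0) = 0xD4007

0xD4007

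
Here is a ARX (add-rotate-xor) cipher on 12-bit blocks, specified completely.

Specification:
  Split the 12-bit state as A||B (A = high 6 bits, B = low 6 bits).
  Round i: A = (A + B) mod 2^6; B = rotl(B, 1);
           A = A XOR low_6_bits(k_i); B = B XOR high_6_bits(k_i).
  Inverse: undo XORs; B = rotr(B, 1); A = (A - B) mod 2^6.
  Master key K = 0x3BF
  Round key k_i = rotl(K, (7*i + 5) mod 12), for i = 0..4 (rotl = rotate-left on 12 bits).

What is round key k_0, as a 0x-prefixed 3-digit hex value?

0x7E7

K = 0x3BF
k_0 = rotl(K, (7*0+5) mod 12) = rotl(K, 5) = 0x7E7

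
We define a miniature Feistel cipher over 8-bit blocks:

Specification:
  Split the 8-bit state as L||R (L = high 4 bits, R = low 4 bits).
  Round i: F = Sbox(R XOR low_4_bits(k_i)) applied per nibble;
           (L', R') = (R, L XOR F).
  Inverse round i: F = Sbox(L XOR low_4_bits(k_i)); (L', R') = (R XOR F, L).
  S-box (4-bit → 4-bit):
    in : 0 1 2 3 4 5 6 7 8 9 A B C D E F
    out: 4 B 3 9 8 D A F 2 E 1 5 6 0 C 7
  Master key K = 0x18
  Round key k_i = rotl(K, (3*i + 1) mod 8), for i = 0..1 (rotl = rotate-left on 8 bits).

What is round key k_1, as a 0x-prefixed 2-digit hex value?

K = 0x18
k_0 = rotl(K, (3*0+1) mod 8) = rotl(K, 1) = 0x30
k_1 = rotl(K, (3*1+1) mod 8) = rotl(K, 4) = 0x81

0x81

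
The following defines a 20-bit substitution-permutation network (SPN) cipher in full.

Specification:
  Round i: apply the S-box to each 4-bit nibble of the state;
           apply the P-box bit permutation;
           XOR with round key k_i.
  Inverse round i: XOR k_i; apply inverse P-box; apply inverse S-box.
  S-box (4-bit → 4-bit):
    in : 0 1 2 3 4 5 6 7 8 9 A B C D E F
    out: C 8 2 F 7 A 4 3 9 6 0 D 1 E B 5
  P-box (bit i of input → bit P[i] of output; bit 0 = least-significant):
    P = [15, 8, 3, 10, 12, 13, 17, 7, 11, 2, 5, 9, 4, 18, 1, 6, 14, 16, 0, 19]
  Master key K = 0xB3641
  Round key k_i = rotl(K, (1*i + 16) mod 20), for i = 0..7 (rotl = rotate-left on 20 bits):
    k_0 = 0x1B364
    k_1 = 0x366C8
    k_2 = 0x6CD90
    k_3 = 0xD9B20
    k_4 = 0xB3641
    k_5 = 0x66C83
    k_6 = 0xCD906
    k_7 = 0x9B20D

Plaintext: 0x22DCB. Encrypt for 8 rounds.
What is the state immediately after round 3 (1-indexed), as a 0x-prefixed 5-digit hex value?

s_0 = plaintext = 0x22DCB
s_1 = Round(s_0, k_0) = 0x42548
s_2 = Round(s_1, k_1) = 0x490CD
s_3 = Round(s_2, k_2) = 0x39ABB
s_4 = Round(s_3, k_3) = 0x24FAB
s_5 = Round(s_4, k_4) = 0xEBA7B
s_6 = Round(s_5, k_5) = 0xF98D9
s_7 = Round(s_6, k_6) = 0xAB28D
s_8 = Round(s_7, k_7) = 0x9A7D3

0x39ABB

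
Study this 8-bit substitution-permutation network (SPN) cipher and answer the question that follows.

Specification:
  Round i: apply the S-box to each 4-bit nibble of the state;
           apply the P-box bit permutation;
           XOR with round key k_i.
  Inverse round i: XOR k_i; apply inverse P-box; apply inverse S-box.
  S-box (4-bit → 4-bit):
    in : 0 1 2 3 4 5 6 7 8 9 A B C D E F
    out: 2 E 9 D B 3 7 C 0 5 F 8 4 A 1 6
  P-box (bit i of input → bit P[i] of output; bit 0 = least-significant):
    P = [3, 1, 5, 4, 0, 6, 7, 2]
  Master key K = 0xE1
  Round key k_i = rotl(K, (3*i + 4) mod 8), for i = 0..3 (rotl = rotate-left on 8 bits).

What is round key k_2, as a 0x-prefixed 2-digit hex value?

K = 0xE1
k_0 = rotl(K, (3*0+4) mod 8) = rotl(K, 4) = 0x1E
k_1 = rotl(K, (3*1+4) mod 8) = rotl(K, 7) = 0xF0
k_2 = rotl(K, (3*2+4) mod 8) = rotl(K, 2) = 0x87

0x87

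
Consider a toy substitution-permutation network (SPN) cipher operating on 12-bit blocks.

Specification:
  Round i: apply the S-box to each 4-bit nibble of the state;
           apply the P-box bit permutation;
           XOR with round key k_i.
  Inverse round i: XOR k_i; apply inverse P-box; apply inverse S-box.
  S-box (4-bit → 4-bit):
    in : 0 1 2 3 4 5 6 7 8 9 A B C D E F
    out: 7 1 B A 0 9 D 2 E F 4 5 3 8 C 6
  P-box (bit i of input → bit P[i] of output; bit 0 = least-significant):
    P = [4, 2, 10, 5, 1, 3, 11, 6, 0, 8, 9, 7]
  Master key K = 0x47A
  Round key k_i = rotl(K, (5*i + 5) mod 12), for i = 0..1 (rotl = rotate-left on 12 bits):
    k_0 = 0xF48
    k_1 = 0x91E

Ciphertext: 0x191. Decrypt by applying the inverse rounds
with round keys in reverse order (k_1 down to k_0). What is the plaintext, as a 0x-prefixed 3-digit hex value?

s_0 = ciphertext = 0x191
s_1 = InvRound(s_0, k_1) = 0x507
s_2 = InvRound(s_1, k_0) = 0xB97

0xB97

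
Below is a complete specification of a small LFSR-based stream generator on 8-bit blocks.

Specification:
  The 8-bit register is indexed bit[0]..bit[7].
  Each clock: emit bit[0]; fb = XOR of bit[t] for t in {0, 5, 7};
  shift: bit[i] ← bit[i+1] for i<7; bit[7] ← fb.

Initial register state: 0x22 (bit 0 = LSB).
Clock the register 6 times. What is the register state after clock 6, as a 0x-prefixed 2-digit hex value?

reg_0 = 0x22
clock 1: out=0, reg = 0x91
clock 2: out=1, reg = 0x48
clock 3: out=0, reg = 0x24
clock 4: out=0, reg = 0x92
clock 5: out=0, reg = 0xC9
clock 6: out=1, reg = 0x64

0x64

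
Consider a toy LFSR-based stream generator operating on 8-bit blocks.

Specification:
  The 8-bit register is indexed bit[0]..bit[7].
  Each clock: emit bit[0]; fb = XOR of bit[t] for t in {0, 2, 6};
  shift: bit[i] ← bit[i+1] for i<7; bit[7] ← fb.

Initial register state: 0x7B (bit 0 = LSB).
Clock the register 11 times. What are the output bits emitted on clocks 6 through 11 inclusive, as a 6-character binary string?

110001

reg_0 = 0x7B
clock 1: out=1, reg = 0x3D
clock 2: out=1, reg = 0x1E
clock 3: out=0, reg = 0x8F
clock 4: out=1, reg = 0x47
clock 5: out=1, reg = 0xA3
clock 6: out=1, reg = 0xD1
clock 7: out=1, reg = 0x68
clock 8: out=0, reg = 0xB4
clock 9: out=0, reg = 0xDA
clock 10: out=0, reg = 0xED
clock 11: out=1, reg = 0xF6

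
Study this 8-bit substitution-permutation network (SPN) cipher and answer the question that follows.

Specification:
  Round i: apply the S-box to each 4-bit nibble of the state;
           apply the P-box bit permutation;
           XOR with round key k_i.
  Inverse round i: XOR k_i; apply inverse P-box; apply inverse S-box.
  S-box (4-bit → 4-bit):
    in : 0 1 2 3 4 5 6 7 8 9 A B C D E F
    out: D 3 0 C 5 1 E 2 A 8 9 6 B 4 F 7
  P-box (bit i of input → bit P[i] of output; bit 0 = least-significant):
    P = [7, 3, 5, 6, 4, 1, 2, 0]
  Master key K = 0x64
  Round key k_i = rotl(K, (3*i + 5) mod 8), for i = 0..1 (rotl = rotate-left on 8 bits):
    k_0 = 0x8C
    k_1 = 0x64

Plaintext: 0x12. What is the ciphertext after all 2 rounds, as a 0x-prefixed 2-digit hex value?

s_0 = plaintext = 0x12
s_1 = Round(s_0, k_0) = 0x9E
s_2 = Round(s_1, k_1) = 0x8D

0x8D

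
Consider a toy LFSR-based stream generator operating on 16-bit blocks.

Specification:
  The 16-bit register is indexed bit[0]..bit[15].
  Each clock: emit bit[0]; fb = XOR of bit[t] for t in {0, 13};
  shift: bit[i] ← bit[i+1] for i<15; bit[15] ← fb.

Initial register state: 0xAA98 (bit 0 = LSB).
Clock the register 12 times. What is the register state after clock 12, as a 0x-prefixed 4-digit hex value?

0x335A

reg_0 = 0xAA98
clock 1: out=0, reg = 0xD54C
clock 2: out=0, reg = 0x6AA6
clock 3: out=0, reg = 0xB553
clock 4: out=1, reg = 0x5AA9
clock 5: out=1, reg = 0xAD54
clock 6: out=0, reg = 0xD6AA
clock 7: out=0, reg = 0x6B55
clock 8: out=1, reg = 0x35AA
clock 9: out=0, reg = 0x9AD5
clock 10: out=1, reg = 0xCD6A
clock 11: out=0, reg = 0x66B5
clock 12: out=1, reg = 0x335A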